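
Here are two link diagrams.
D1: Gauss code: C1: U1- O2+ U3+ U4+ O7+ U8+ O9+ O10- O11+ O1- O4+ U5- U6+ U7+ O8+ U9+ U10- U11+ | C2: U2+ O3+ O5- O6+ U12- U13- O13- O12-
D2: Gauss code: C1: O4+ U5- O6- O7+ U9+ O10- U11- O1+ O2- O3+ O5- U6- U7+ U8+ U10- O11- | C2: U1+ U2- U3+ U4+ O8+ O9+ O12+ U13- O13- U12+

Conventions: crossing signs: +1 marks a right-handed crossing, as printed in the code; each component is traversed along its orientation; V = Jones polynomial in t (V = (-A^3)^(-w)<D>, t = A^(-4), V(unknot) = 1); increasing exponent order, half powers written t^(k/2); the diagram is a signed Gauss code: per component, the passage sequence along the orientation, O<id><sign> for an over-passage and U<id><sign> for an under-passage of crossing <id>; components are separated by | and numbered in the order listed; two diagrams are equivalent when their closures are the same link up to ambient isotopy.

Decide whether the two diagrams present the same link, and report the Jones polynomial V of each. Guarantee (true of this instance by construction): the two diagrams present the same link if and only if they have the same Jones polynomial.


equivalent: no
D1 (bracket -A^-17 + A^-13 - A^-9 + 2A^-5 + A^3; 13 crossings at w = +3): V = -t^(3/2) - 2t^(7/2) + t^(9/2) - t^(11/2) + t^(13/2)
V(D2) = t^(-3/2) - t^(-1/2) - t^(3/2) - t^(7/2)  [13 crossings, <D> = A^-11 + A^-3 + A^5 - A^9, w = +1]
observation: V(t) takes 2 values over 2 diagrams, fixing the grouping


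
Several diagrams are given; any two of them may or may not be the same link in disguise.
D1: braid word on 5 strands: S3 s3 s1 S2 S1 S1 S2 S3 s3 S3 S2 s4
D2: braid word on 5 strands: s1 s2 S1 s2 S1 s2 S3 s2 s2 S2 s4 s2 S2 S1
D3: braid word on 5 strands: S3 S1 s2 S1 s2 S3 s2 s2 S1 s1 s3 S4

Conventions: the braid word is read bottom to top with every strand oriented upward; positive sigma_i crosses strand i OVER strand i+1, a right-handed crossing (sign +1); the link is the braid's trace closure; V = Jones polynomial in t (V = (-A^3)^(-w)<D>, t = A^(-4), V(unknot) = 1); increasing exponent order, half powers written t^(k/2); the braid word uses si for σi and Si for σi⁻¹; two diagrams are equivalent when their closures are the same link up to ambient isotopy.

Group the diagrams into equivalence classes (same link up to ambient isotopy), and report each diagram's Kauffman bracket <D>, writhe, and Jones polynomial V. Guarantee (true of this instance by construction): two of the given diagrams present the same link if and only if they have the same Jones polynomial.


grouping into links: {D1} | {D2, D3}
V(D1) = -t^-6 + t^-5 - t^-4 + 2t^-3 - t^-2 + t^-1  (w -4, c 12, <D> = A^-8 - A^-4 + 2 - A^4 + A^8 - A^12)
V(D2) = t^-1 - 1 + 2t - 2t^2 + 2t^3 - 2t^4 + t^5  (w +2, c 14, <D> = A^-14 - 2A^-10 + 2A^-6 - 2A^-2 + 2A^2 - A^6 + A^10)
V(D3) = t^-1 - 1 + 2t - 2t^2 + 2t^3 - 2t^4 + t^5  (w 0, c 12, <D> = A^-20 - 2A^-16 + 2A^-12 - 2A^-8 + 2A^-4 - 1 + A^4)
key observation: V(t) takes 2 values over 3 diagrams, fixing the grouping


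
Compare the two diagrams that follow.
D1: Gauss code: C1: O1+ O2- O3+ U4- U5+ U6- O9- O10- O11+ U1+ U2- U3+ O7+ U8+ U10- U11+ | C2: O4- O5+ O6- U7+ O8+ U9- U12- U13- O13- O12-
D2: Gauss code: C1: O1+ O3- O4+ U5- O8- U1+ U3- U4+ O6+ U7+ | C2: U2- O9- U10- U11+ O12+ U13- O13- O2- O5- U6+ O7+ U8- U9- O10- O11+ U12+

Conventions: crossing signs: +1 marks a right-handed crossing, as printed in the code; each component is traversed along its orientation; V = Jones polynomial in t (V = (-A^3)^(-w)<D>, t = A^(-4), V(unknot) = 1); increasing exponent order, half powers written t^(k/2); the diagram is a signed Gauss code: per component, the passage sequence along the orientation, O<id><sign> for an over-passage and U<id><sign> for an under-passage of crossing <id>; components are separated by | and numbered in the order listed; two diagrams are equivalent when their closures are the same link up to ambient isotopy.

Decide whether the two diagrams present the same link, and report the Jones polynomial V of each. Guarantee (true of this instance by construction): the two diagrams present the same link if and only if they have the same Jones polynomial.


equivalent: yes
D1 (bracket -A^-17 + 2A^-13 - A^-9 + 2A^-5 - A^-1 + A^3; 13 crossings at w = -1): V = -t^(-3/2) + t^(-1/2) - 2t^(1/2) + t^(3/2) - 2t^(5/2) + t^(7/2)
V(D2) = -t^(-3/2) + t^(-1/2) - 2t^(1/2) + t^(3/2) - 2t^(5/2) + t^(7/2)  [13 crossings, <D> = -A^-17 + 2A^-13 - A^-9 + 2A^-5 - A^-1 + A^3, w = -1]
observation: from 13 to 13 crossings by R-moves: one link, two diagrams


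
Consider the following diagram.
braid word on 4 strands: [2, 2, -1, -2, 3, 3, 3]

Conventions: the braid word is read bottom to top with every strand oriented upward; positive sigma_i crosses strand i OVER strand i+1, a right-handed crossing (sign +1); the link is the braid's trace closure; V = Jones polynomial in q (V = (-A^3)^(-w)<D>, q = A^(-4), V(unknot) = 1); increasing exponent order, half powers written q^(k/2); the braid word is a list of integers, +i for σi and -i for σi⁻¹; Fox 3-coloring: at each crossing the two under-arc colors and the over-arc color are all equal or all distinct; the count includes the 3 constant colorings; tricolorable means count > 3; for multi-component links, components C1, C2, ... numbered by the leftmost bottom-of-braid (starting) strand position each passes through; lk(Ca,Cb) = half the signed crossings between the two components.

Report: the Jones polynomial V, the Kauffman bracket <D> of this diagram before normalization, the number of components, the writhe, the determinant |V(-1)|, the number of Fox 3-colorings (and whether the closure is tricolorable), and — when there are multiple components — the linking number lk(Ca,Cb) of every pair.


V(q) = q + q^3 - q^4
bracket: A^-7 - A^-3 - A^5, w = +3
1 component, writhe +3, over 7 crossings
det 3, colorings 9 of 3^7 — tricolorable
observation: w = +3 (over 7 crossings) is diagram-only; (-A^3)^(-3) removes it from V


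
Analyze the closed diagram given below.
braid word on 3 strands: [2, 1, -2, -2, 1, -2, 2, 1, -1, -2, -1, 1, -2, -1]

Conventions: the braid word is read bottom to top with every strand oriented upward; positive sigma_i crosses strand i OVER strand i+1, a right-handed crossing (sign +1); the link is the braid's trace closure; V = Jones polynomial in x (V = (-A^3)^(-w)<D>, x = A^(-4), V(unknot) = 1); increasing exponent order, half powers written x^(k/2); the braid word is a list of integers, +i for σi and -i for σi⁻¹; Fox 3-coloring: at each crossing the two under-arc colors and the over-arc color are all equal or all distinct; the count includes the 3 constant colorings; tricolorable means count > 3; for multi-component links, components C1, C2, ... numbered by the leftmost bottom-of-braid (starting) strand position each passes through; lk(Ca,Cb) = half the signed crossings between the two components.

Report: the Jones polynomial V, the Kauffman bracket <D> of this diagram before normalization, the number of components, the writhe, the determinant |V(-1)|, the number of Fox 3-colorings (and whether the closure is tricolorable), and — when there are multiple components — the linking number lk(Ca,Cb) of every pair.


Jones polynomial: V(x) = x^-5 - 2x^-4 + 2x^-3 - 2x^-2 + 2x^-1 - 1 + x
<D> = A^-10 - A^-6 + 2A^-2 - 2A^2 + 2A^6 - 2A^10 + A^14; writhe -2
components 1, writhe -2 (14 crossings)
3-colorings: 3 of 3^14, det 11 — not tricolorable
note: V spans 6 powers of x: at least 6 crossings in any diagram


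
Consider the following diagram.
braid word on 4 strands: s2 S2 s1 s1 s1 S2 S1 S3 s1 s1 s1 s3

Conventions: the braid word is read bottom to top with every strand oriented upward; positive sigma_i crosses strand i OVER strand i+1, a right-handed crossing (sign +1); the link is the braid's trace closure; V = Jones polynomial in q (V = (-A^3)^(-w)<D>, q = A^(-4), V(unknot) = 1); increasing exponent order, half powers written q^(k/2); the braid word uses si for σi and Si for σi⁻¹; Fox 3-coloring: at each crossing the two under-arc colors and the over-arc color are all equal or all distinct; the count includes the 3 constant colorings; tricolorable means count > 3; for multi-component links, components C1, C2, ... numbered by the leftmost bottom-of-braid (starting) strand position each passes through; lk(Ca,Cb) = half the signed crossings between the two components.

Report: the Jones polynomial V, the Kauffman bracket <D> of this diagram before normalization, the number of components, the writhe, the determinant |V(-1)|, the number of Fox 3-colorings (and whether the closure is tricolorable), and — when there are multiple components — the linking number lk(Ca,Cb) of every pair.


V(q) = -q^(3/2) - q^(5/2) - q^(7/2) + q^(15/2)
bracket: A^-18 - A^-2 - A^2 - A^6, w = +4
2 components, writhe +4, over 12 crossings
lk(C1,C2) = 0
det 0, colorings 9 of 3^13 — tricolorable
observation: free reduction leaves σ1 σ1 σ1 σ2⁻¹ σ1⁻¹ σ3⁻¹ σ1 σ1 σ1 σ3 of the original 12 letters


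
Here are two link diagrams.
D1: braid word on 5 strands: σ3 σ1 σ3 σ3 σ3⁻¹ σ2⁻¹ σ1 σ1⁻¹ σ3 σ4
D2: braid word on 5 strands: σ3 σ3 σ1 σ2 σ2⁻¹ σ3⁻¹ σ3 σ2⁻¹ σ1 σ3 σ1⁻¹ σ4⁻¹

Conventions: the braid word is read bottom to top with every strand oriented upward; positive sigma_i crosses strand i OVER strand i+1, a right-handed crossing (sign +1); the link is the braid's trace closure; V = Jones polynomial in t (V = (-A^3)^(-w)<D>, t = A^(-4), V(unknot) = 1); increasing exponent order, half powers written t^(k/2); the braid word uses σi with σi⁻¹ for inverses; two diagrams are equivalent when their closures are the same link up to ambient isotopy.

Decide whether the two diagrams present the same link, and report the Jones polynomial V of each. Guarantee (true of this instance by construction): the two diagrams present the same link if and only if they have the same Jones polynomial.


same link: yes
V(D1) = t + t^3 - t^4  [10 crossings, <D> = -A^-4 + 1 + A^8, w = +4]
V(D2) = t + t^3 - t^4  [12 crossings, <D> = -A^-10 + A^-6 + A^2, w = +2]
insight: one V(t) for all 2 diagrams — one class (guaranteed)


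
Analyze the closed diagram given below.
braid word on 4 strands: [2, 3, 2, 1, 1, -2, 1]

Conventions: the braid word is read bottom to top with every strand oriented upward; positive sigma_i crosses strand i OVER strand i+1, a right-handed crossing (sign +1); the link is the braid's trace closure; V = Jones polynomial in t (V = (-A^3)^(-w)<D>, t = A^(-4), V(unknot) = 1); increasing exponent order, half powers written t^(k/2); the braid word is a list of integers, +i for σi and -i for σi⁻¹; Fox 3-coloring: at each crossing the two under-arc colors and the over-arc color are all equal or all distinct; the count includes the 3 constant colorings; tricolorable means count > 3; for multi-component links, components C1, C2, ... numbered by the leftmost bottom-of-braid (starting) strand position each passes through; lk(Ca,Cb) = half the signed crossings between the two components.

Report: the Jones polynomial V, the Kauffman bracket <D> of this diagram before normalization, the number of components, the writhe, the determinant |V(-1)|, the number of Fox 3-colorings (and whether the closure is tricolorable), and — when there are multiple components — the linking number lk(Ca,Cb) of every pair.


Jones polynomial: V(t) = t - t^2 + 2t^3 - t^4 + t^5 - t^6
<D> = A^-9 - A^-5 + A^-1 - 2A^3 + A^7 - A^11; writhe +5
components 1, writhe +5 (7 crossings)
3-colorings: 3 of 3^7, det 7 — not tricolorable
note: V spans 5 powers of t: at least 5 crossings in any diagram


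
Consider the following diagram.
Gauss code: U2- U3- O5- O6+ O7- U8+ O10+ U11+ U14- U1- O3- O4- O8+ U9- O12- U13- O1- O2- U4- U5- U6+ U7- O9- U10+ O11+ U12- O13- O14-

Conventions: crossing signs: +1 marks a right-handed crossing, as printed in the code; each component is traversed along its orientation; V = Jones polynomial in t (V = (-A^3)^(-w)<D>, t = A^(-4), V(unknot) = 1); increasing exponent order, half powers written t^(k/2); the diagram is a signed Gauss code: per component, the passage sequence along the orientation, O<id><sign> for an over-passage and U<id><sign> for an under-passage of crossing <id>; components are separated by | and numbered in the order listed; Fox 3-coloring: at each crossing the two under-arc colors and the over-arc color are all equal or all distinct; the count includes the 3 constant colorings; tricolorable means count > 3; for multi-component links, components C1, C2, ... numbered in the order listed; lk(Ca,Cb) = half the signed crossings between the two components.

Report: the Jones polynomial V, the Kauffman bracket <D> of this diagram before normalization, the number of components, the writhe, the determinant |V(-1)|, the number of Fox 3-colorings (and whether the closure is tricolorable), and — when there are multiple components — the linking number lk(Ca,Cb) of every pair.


Jones polynomial: V(t) = -t^-9 + 2t^-8 - 3t^-7 + 3t^-6 - 3t^-5 + 3t^-4 - t^-3 + t^-2
<D> = A^-10 - A^-6 + 3A^-2 - 3A^2 + 3A^6 - 3A^10 + 2A^14 - A^18; writhe -6
components 1, writhe -6 (14 crossings)
3-colorings: 3 of 3^14, det 17 — not tricolorable
note: |V(-1)| = 17: so not tricolorable, since 3 does not divide 17


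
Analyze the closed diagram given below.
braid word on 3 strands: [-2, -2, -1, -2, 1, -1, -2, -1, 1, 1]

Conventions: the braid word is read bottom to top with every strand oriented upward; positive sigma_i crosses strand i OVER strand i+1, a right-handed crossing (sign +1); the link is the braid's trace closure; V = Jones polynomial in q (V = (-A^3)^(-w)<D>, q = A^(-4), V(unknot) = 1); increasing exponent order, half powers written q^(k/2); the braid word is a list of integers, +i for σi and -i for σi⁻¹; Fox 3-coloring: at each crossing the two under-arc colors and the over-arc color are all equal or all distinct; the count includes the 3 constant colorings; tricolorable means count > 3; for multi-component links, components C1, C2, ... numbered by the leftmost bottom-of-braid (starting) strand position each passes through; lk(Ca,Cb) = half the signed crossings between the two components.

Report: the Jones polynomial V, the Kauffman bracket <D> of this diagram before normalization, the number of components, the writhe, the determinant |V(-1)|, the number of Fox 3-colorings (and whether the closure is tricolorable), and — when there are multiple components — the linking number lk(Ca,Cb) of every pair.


Jones polynomial: V(q) = q^-5 + 2q^-3 + q^-1
<D> = A^-8 + 2 + A^8; writhe -4
components 3, writhe -4 (10 crossings)
linking number lk(C1,C2) = 0
lk(C1,C3): -1
lk(C2,C3) = -1
3-colorings: 3 of 3^10, det 4 — not tricolorable
note: summing lk over 3 pairs gives -2


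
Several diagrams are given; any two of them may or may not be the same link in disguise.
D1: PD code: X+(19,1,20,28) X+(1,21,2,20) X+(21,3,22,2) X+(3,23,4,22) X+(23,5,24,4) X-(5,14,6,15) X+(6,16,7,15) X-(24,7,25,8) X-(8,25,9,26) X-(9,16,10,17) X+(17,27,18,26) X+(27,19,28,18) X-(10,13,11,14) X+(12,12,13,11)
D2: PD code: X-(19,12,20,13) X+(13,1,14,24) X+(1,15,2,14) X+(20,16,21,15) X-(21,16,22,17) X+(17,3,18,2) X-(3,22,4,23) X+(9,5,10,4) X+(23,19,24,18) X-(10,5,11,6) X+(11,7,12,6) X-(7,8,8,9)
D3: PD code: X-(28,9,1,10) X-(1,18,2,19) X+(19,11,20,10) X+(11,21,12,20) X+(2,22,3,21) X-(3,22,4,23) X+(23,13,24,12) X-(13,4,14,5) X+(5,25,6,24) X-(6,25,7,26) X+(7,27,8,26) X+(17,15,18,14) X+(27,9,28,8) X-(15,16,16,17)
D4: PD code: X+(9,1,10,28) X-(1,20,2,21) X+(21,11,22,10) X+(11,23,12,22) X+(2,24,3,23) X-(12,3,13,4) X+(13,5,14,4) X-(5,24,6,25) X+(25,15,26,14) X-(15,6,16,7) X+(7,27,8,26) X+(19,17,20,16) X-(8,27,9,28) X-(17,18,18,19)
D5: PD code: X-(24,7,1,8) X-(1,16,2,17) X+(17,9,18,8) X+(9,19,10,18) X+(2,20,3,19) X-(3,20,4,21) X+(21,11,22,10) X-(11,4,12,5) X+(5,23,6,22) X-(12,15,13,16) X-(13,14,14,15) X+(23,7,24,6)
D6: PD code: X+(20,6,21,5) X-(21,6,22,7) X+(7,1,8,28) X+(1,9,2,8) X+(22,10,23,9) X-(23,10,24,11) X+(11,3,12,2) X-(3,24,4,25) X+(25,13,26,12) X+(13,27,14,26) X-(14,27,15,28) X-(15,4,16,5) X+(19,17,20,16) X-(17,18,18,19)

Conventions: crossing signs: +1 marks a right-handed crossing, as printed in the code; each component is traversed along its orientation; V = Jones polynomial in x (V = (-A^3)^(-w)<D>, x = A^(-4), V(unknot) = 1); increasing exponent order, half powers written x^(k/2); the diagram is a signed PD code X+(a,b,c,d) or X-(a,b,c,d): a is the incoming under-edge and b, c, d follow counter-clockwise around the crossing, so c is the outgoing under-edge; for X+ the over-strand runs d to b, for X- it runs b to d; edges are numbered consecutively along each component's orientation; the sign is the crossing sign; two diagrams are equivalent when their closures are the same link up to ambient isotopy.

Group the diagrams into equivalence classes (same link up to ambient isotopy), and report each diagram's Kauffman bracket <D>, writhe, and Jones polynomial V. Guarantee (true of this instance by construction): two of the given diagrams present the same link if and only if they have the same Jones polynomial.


equivalence classes: {D1} | {D2, D3, D4, D5, D6}
D1 (bracket -A^-16 + A^-12 - A^-8 + A^-4 + A^4; 14 crossings at w = +4): V = x^2 + x^4 - x^5 + x^6 - x^7
V(D2) = x^-1 - 1 + 2x - 2x^2 + 2x^3 - 2x^4 + x^5  [12 crossings, <D> = A^-14 - 2A^-10 + 2A^-6 - 2A^-2 + 2A^2 - A^6 + A^10, w = +2]
V(D3) = x^-1 - 1 + 2x - 2x^2 + 2x^3 - 2x^4 + x^5  (w +2, c 14, <D> = A^-14 - 2A^-10 + 2A^-6 - 2A^-2 + 2A^2 - A^6 + A^10)
V(D4) = x^-1 - 1 + 2x - 2x^2 + 2x^3 - 2x^4 + x^5  [14 crossings, <D> = A^-14 - 2A^-10 + 2A^-6 - 2A^-2 + 2A^2 - A^6 + A^10, w = +2]
D5 (bracket A^-20 - 2A^-16 + 2A^-12 - 2A^-8 + 2A^-4 - 1 + A^4; 12 crossings at w = 0): V = x^-1 - 1 + 2x - 2x^2 + 2x^3 - 2x^4 + x^5
V(D6) = x^-1 - 1 + 2x - 2x^2 + 2x^3 - 2x^4 + x^5  [14 crossings, <D> = A^-14 - 2A^-10 + 2A^-6 - 2A^-2 + 2A^2 - A^6 + A^10, w = +2]
key observation: 2 values of V(x) split the 6 diagrams


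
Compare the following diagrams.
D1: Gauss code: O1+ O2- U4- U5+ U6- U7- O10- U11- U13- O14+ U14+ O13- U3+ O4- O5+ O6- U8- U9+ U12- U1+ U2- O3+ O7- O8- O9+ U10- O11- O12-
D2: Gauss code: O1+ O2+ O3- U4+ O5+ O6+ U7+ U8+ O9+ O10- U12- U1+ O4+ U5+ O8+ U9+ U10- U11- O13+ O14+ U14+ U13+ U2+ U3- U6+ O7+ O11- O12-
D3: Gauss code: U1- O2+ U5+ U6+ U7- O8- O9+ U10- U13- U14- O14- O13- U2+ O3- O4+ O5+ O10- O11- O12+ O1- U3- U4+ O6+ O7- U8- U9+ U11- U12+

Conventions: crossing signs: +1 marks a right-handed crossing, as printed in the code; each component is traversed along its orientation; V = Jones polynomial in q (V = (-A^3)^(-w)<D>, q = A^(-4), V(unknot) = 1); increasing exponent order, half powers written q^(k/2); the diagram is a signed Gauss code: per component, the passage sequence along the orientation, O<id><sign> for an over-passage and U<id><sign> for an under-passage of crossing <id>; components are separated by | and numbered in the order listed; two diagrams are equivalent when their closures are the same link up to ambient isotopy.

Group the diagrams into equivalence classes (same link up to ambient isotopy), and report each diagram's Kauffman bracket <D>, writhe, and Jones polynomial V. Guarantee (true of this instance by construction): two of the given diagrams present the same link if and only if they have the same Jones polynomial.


equivalence classes: {D1} | {D2} | {D3}
D1 (bracket A^-8 - A^-4 + 2 - A^4 + A^8 - A^12; 14 crossings at w = -4): V = -q^-6 + q^-5 - q^-4 + 2q^-3 - q^-2 + q^-1
D2 (bracket -A^-6 + A^-2 - A^2 + 2A^6 - A^10 + A^14; 14 crossings at w = +6): V = q - q^2 + 2q^3 - q^4 + q^5 - q^6
V(D3) = 1  [14 crossings, <D> = A^-6, w = -2]
key observation: comparing 3 Jones polynomials yields 3 groups


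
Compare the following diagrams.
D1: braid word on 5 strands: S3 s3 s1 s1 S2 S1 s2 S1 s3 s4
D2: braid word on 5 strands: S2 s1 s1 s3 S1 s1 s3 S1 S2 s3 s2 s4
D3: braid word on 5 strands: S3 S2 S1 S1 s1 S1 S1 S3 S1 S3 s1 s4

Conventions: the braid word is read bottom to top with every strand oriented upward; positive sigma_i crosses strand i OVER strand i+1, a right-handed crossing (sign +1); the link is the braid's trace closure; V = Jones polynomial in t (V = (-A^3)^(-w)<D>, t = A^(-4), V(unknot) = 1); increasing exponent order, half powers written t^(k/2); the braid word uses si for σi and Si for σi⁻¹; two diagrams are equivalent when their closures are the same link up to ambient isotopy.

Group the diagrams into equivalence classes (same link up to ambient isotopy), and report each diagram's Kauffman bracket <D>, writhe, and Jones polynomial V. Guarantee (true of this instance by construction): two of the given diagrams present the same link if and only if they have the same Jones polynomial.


grouping into links: {D1} | {D2} | {D3}
V(D1) = 1  (w +2, c 10, <D> = A^6)
V(D2) = t + t^3 - t^4  (w +4, c 12, <D> = -A^-4 + 1 + A^8)
V(D3) = t^-8 - 2t^-7 + t^-6 - 2t^-5 + 2t^-4 + t^-2  (w -6, c 12, <D> = A^-10 + 2A^-2 - 2A^2 + A^6 - 2A^10 + A^14)
key observation: comparing 3 Jones polynomials yields 3 groups


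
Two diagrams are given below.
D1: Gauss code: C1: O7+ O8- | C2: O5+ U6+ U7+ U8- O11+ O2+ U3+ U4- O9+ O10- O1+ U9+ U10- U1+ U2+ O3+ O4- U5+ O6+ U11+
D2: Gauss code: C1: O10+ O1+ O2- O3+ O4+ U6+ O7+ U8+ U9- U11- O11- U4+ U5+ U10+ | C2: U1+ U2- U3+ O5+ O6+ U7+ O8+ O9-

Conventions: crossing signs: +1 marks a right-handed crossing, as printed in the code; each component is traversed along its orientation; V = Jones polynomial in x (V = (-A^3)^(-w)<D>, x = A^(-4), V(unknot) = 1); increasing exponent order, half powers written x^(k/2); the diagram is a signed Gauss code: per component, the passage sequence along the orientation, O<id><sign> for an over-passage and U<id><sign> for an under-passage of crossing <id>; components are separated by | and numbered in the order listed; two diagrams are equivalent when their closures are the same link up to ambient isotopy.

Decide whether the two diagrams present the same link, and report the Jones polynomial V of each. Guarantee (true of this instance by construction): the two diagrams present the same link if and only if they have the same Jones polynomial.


same link: no
V(D1) = -x^(1/2) - x^(3/2) - x^(5/2) + x^(9/2)  [11 crossings, <D> = -A^-3 + A^5 + A^9 + A^13, w = +5]
D2 (bracket A^-7 - A^-3 + A + A^9; 11 crossings at w = +5): V = -x^(3/2) - x^(7/2) + x^(9/2) - x^(11/2)
note: 2 classes among 2 diagrams; unequal V(x) rules out equality


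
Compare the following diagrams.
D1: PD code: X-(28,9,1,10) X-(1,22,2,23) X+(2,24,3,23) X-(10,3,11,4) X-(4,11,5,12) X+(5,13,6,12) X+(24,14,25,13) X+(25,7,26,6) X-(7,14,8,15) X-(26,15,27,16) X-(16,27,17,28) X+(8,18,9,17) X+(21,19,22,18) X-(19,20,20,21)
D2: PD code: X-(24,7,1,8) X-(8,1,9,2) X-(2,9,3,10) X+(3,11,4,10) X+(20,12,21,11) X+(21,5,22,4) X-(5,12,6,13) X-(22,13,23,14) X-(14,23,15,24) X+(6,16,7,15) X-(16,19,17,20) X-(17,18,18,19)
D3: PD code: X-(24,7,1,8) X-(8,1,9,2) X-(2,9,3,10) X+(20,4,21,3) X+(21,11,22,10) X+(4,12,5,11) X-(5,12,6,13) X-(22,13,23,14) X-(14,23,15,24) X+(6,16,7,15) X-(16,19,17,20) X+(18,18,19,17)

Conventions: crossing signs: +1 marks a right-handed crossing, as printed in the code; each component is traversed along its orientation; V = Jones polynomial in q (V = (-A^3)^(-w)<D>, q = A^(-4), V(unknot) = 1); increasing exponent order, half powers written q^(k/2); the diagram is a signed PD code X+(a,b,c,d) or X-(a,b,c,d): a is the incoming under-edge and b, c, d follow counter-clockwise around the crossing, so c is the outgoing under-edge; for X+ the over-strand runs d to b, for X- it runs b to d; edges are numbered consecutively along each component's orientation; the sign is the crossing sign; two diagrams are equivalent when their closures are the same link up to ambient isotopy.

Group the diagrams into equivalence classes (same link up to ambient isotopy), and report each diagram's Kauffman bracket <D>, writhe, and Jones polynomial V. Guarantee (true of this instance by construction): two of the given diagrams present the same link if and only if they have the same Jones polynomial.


classes: {D1, D2, D3}
V(D1) = q^-5 - 2q^-4 + 2q^-3 - 2q^-2 + 2q^-1 - 1 + q  [14 crossings, <D> = A^-10 - A^-6 + 2A^-2 - 2A^2 + 2A^6 - 2A^10 + A^14, w = -2]
V(D2) = q^-5 - 2q^-4 + 2q^-3 - 2q^-2 + 2q^-1 - 1 + q  [12 crossings, <D> = A^-16 - A^-12 + 2A^-8 - 2A^-4 + 2 - 2A^4 + A^8, w = -4]
D3 (bracket A^-10 - A^-6 + 2A^-2 - 2A^2 + 2A^6 - 2A^10 + A^14; 12 crossings at w = -2): V = q^-5 - 2q^-4 + 2q^-3 - 2q^-2 + 2q^-1 - 1 + q
note: one V(q) for all 3 diagrams — one class (guaranteed)


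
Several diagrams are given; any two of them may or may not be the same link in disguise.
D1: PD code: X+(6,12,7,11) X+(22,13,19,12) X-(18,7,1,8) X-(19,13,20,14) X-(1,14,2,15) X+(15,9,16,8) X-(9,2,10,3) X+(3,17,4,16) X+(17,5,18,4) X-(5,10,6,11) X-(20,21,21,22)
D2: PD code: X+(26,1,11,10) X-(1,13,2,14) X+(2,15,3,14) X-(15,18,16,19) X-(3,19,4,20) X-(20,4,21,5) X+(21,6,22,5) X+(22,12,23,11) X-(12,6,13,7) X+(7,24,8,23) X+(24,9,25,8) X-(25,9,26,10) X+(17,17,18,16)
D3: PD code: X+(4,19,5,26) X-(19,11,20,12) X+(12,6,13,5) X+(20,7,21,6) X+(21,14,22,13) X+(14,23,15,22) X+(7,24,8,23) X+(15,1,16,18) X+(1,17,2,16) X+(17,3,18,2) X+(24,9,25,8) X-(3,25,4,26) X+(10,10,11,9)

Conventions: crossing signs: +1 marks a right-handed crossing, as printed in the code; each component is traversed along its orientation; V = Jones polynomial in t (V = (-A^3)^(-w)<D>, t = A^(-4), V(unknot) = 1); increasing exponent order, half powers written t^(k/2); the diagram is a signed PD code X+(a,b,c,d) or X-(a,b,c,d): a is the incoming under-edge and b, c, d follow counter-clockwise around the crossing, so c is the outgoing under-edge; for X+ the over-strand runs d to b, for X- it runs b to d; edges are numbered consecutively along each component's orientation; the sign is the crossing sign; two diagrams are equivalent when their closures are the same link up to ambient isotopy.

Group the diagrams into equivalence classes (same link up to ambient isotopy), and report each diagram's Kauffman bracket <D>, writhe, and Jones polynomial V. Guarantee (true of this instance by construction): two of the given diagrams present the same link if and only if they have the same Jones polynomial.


grouping into links: {D1} | {D2} | {D3}
V(D1) = -t^(-5/2) - t^(5/2)  (w -1, c 11, <D> = A^-13 + A^7)
D2 (bracket -A^-11 + 2A^-7 - A^-3 + 2A - A^5 + A^9; 13 crossings at w = +1): V = -t^(-3/2) + t^(-1/2) - 2t^(1/2) + t^(3/2) - 2t^(5/2) + t^(7/2)
D3 (bracket -A^-11 + 2A^-7 - 2A^-3 + 2A - 2A^5 + 2A^9 + A^17; 13 crossings at w = +9): V = -t^(5/2) - 2t^(9/2) + 2t^(11/2) - 2t^(13/2) + 2t^(15/2) - 2t^(17/2) + t^(19/2)
why: 3 classes among 3 diagrams; unequal V(t) rules out equality


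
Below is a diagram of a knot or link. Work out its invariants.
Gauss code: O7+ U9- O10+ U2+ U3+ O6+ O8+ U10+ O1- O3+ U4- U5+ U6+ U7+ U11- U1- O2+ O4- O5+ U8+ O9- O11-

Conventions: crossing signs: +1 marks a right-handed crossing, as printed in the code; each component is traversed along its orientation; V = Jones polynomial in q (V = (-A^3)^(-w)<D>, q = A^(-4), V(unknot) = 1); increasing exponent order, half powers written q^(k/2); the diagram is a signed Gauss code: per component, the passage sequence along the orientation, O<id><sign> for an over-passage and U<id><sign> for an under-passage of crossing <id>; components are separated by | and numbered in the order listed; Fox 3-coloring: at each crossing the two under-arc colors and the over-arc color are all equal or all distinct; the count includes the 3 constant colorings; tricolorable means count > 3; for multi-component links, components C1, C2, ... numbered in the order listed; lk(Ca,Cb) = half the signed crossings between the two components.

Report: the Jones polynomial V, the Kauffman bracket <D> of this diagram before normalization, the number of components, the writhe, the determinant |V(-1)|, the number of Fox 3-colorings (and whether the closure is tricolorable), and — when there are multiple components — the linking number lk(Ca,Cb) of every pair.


V = q - q^2 + 2q^3 - q^4 + q^5 - q^6
<D> = A^-15 - A^-11 + A^-7 - 2A^-3 + A - A^5 (w = +3)
1 component over 11 crossings, w = +3
3 Fox colorings among 3^11, |V(-1)| = 7: not tricolorable
why: w = +3 shifts under R1 moves; the (-A^3)^(-3) factor cancels that in V


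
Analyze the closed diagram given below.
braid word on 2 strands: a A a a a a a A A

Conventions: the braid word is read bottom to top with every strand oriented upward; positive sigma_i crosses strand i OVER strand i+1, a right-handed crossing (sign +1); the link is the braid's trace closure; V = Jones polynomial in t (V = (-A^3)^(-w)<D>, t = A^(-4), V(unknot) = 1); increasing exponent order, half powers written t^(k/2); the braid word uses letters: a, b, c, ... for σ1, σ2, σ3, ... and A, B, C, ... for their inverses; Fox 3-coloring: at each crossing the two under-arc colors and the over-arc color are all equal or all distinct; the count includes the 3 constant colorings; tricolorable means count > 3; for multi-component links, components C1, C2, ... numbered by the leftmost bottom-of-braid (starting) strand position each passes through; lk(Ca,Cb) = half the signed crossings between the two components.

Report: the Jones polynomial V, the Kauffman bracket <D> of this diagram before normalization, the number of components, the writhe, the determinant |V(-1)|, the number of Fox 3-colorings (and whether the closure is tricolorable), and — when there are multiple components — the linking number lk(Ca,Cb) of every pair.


V = t + t^3 - t^4
<D> = A^-7 - A^-3 - A^5 (w = +3)
1 component over 9 crossings, w = +3
9 Fox colorings among 3^9, |V(-1)| = 3: tricolorable
why: |V(-1)| = 3: so tricolorable, since 3 divides 3


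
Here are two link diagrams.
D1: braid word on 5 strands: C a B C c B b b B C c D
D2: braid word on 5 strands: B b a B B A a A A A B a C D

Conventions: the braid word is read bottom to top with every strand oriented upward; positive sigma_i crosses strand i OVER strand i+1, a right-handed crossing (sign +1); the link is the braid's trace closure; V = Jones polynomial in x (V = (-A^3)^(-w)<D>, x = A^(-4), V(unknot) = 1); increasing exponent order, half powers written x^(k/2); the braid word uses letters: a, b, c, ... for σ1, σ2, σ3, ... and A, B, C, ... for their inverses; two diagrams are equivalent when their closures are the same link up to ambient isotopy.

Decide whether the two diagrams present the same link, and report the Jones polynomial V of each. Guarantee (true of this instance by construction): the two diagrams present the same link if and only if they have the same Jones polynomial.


equivalent: no
D1 (bracket A^-6; 12 crossings at w = -2): V = 1
V(D2) = x^-7 - 2x^-6 + 2x^-5 - 3x^-4 + 3x^-3 - 2x^-2 + 2x^-1  (w -6, c 14, <D> = 2A^-14 - 2A^-10 + 3A^-6 - 3A^-2 + 2A^2 - 2A^6 + A^10)
key observation: comparing 2 Jones polynomials yields 2 groups


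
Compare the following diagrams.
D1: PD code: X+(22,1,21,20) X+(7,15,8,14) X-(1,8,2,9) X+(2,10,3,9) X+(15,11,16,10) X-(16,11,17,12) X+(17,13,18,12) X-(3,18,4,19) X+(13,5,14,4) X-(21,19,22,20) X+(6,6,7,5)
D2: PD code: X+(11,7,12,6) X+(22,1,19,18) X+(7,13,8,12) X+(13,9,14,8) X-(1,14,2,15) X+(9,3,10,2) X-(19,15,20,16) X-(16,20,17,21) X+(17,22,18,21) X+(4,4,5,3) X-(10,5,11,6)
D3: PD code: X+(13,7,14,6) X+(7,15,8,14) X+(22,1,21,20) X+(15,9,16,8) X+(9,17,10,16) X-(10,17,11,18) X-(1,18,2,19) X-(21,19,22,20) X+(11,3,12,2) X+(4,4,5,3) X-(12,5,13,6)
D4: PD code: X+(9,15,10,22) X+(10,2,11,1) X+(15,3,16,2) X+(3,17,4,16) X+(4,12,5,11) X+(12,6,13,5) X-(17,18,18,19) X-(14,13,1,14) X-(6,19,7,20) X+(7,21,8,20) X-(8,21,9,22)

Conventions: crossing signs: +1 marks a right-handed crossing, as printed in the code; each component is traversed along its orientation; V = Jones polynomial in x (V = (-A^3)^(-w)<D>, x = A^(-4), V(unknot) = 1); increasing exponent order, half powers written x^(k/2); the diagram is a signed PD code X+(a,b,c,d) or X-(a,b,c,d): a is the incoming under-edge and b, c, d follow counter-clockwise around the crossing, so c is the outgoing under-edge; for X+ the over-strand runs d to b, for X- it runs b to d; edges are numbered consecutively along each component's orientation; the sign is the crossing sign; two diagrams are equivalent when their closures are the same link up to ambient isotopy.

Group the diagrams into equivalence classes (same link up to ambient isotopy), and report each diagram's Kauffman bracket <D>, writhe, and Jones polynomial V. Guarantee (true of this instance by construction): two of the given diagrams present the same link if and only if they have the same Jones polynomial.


classes: {D1, D2, D3} | {D4}
V(D1) = -x^(1/2) - x^(3/2) - x^(5/2) + x^(9/2)  [11 crossings, <D> = -A^-9 + A^-1 + A^3 + A^7, w = +3]
V(D2) = -x^(1/2) - x^(3/2) - x^(5/2) + x^(9/2)  [11 crossings, <D> = -A^-9 + A^-1 + A^3 + A^7, w = +3]
V(D3) = -x^(1/2) - x^(3/2) - x^(5/2) + x^(9/2)  (w +3, c 11, <D> = -A^-9 + A^-1 + A^3 + A^7)
D4 (bracket -A^-17 + A^-13 - A^-9 + 2A^-5 + A^3; 11 crossings at w = +3): V = -x^(3/2) - 2x^(7/2) + x^(9/2) - x^(11/2) + x^(13/2)
insight: comparing 4 Jones polynomials yields 2 groups


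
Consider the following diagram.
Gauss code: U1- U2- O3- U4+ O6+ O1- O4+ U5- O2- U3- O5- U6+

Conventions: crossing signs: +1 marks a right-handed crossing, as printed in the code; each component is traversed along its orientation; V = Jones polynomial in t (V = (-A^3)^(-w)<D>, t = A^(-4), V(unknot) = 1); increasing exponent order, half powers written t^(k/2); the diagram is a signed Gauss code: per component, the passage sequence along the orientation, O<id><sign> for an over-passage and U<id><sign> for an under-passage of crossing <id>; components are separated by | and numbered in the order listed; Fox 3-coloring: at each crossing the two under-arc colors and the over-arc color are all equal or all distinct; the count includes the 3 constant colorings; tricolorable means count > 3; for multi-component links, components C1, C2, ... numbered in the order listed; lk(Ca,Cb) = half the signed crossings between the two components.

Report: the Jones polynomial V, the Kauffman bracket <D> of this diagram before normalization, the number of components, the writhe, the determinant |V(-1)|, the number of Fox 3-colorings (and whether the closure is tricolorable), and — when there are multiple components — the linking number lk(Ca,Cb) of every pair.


V(t) = -t^-4 + t^-3 + t^-1
bracket: A^-2 + A^6 - A^10, w = -2
1 component, writhe -2, over 6 crossings
det 3, colorings 9 of 3^6 — tricolorable
observation: |V(-1)| = 3: so tricolorable, since 3 divides 3


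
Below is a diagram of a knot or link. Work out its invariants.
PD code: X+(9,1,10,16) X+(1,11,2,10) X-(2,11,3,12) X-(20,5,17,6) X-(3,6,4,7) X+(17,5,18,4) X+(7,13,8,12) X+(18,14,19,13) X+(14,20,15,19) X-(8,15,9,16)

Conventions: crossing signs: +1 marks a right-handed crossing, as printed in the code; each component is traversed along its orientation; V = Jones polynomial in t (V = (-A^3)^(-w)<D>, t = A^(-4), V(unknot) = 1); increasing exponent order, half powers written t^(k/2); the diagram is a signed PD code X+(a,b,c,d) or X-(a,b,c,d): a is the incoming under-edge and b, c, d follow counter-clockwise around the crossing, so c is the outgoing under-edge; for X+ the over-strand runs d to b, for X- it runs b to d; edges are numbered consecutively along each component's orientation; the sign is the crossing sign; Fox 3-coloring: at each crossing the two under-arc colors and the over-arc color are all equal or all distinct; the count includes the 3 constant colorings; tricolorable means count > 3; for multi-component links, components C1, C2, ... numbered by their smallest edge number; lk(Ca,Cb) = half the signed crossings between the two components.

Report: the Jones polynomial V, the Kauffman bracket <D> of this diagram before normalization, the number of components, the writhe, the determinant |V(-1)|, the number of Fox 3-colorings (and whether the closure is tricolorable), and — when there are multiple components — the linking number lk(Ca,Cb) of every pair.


Jones polynomial: V(t) = -t^(1/2) - t^(5/2)
<D> = -A^-4 - A^4; writhe +2
components 2, writhe +2 (10 crossings)
linking number lk(C1,C2) = +1
3-colorings: 3 of 3^10, det 2 — not tricolorable
note: summing lk over 1 pair gives +1


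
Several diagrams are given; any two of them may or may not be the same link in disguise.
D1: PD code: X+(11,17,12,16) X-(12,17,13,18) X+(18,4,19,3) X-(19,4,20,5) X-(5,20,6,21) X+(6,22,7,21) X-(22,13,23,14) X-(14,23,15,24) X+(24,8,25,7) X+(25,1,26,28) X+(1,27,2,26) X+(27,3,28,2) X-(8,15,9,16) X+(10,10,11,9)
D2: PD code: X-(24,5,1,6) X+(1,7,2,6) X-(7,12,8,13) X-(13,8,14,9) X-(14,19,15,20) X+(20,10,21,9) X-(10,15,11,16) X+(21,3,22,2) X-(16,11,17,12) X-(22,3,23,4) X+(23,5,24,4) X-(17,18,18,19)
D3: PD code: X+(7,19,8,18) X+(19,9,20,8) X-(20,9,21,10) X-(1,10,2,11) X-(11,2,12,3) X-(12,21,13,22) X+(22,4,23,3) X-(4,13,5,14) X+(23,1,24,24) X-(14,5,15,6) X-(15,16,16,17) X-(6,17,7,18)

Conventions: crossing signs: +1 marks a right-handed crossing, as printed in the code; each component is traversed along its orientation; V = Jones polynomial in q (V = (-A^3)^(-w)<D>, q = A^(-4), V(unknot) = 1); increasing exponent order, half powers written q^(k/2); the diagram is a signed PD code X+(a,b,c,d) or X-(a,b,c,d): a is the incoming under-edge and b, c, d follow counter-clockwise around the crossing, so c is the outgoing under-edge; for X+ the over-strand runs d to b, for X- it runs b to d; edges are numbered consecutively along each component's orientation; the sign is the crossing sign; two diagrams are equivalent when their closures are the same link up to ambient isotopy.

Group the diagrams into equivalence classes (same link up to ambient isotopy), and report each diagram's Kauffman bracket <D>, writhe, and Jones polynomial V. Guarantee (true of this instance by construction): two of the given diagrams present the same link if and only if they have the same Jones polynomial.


classes: {D1} | {D2, D3}
V(D1) = -q^-3 + q^-2 - q^-1 + 3 - q + q^2 - q^3  [14 crossings, <D> = -A^-6 + A^-2 - A^2 + 3A^6 - A^10 + A^14 - A^18, w = +2]
V(D2) = -q^-6 + q^-5 - q^-4 + 2q^-3 - q^-2 + q^-1  (w -4, c 12, <D> = A^-8 - A^-4 + 2 - A^4 + A^8 - A^12)
V(D3) = -q^-6 + q^-5 - q^-4 + 2q^-3 - q^-2 + q^-1  (w -4, c 12, <D> = A^-8 - A^-4 + 2 - A^4 + A^8 - A^12)
insight: V(q) takes 2 values over 3 diagrams, fixing the grouping


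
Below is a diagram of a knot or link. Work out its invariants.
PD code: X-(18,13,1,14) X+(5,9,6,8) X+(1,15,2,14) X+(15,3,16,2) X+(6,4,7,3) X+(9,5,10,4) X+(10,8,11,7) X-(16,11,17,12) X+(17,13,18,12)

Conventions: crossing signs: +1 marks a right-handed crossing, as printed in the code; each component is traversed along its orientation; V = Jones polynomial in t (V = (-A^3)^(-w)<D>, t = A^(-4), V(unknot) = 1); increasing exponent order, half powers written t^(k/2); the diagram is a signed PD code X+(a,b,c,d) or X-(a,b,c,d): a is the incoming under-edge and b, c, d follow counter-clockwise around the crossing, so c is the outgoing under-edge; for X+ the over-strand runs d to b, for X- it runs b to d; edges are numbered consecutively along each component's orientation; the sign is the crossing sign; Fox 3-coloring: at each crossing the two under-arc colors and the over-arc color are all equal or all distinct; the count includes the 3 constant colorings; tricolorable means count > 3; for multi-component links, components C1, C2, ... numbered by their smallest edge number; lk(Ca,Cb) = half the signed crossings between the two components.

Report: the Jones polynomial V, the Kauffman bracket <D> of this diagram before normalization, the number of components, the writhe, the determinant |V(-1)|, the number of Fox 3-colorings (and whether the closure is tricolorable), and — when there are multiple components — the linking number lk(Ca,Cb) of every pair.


V = t + t^3 - t^4
<D> = A^-1 - A^3 - A^11 (w = +5)
1 component over 9 crossings, w = +5
9 Fox colorings among 3^9, |V(-1)| = 3: tricolorable
why: |V(-1)| = 3: so tricolorable, since 3 divides 3


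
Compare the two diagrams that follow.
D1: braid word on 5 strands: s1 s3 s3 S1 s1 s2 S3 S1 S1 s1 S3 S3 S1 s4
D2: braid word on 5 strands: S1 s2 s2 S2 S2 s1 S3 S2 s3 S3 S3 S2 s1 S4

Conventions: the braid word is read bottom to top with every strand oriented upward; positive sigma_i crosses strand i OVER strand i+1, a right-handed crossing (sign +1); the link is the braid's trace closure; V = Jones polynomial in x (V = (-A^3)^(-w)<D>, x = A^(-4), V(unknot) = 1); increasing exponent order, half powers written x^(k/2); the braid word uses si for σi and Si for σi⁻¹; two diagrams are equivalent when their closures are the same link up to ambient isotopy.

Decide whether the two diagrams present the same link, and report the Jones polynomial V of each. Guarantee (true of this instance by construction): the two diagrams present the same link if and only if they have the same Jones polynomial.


equivalent: no
V(D1) = 1  (w 0, c 14, <D> = 1)
V(D2) = -x^-4 + x^-3 + x^-1  (w -4, c 14, <D> = A^-8 + 1 - A^4)
why: comparing 2 Jones polynomials yields 2 groups
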